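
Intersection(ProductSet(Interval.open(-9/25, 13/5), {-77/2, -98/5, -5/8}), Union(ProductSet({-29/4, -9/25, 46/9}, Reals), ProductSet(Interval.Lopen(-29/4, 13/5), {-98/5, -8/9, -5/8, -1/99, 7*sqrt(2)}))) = ProductSet(Interval.open(-9/25, 13/5), {-98/5, -5/8})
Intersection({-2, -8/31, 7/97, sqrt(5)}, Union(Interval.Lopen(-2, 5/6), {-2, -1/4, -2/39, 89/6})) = {-2, -8/31, 7/97}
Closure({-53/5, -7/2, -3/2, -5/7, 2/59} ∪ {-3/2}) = {-53/5, -7/2, -3/2, -5/7, 2/59}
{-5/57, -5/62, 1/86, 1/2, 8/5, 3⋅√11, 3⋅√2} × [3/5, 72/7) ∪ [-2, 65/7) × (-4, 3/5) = ([-2, 65/7) × (-4, 3/5)) ∪ ({-5/57, -5/62, 1/86, 1/2, 8/5, 3⋅√11, 3⋅√2} × [3/5, 72/7))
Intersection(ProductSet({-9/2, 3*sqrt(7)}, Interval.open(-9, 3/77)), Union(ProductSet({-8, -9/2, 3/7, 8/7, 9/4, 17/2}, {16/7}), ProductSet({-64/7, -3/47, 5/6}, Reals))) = EmptySet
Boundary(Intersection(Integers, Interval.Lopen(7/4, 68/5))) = Range(2, 14, 1)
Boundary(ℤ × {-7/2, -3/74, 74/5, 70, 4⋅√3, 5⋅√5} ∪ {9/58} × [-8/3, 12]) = ({9/58} × [-8/3, 12]) ∪ (ℤ × {-7/2, -3/74, 74/5, 70, 4⋅√3, 5⋅√5})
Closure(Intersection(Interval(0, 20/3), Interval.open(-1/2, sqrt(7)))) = Interval(0, sqrt(7))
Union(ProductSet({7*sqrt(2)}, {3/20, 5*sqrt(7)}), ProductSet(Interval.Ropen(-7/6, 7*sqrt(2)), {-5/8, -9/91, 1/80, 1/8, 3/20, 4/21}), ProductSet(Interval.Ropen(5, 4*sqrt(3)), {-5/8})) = Union(ProductSet({7*sqrt(2)}, {3/20, 5*sqrt(7)}), ProductSet(Interval.Ropen(-7/6, 7*sqrt(2)), {-5/8, -9/91, 1/80, 1/8, 3/20, 4/21}))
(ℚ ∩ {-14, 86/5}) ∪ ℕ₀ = {-14, 86/5} ∪ ℕ₀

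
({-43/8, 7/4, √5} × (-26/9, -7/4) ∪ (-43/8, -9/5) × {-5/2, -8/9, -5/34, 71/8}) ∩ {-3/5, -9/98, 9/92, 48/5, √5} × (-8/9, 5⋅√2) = ∅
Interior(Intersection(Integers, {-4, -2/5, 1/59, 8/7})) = EmptySet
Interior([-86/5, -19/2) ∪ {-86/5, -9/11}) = (-86/5, -19/2)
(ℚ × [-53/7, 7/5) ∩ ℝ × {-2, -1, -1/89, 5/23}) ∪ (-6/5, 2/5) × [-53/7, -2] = (ℚ × {-2, -1, -1/89, 5/23}) ∪ ((-6/5, 2/5) × [-53/7, -2])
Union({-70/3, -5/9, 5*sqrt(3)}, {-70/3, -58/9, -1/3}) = {-70/3, -58/9, -5/9, -1/3, 5*sqrt(3)}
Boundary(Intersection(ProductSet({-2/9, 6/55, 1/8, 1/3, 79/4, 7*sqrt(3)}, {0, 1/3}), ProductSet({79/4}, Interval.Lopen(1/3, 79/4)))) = EmptySet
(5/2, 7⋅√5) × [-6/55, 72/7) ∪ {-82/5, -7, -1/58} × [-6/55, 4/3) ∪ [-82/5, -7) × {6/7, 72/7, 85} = ({-82/5, -7, -1/58} × [-6/55, 4/3)) ∪ ([-82/5, -7) × {6/7, 72/7, 85}) ∪ ((5/2, 7⋅√5) × [-6/55, 72/7))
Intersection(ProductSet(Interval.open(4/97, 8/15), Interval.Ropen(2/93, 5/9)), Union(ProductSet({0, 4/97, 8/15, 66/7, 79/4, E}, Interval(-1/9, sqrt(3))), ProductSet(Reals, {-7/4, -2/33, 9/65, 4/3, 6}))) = ProductSet(Interval.open(4/97, 8/15), {9/65})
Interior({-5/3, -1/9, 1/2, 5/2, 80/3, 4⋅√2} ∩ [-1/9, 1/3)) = ∅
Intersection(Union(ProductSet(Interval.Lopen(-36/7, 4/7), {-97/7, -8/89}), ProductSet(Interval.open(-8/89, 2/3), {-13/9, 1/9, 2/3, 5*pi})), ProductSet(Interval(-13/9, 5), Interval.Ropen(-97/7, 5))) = Union(ProductSet(Interval(-13/9, 4/7), {-97/7, -8/89}), ProductSet(Interval.open(-8/89, 2/3), {-13/9, 1/9, 2/3}))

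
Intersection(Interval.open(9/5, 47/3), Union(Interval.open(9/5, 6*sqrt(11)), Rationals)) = Union(Intersection(Interval.open(9/5, 47/3), Rationals), Interval.open(9/5, 47/3))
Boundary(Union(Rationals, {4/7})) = Reals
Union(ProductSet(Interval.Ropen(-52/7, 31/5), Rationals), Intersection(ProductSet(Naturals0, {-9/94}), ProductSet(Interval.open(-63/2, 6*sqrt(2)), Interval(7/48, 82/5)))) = ProductSet(Interval.Ropen(-52/7, 31/5), Rationals)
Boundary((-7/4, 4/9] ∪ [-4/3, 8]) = {-7/4, 8}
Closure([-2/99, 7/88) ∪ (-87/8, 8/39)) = [-87/8, 8/39]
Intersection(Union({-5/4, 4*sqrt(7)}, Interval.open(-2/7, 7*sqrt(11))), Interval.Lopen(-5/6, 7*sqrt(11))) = Interval.open(-2/7, 7*sqrt(11))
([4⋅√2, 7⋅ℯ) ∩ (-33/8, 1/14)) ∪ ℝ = ℝ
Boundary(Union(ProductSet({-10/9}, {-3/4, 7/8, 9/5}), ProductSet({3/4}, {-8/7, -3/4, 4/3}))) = Union(ProductSet({-10/9}, {-3/4, 7/8, 9/5}), ProductSet({3/4}, {-8/7, -3/4, 4/3}))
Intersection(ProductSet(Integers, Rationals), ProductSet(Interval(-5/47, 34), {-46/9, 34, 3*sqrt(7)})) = ProductSet(Range(0, 35, 1), {-46/9, 34})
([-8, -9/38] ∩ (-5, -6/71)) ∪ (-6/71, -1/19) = (-5, -9/38] ∪ (-6/71, -1/19)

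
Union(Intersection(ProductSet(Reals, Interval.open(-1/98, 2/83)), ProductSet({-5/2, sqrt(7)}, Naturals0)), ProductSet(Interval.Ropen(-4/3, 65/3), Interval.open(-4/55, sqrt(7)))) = Union(ProductSet({-5/2, sqrt(7)}, Range(0, 1, 1)), ProductSet(Interval.Ropen(-4/3, 65/3), Interval.open(-4/55, sqrt(7))))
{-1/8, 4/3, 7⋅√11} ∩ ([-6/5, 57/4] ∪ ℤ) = {-1/8, 4/3}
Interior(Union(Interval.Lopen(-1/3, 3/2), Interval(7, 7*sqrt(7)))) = Union(Interval.open(-1/3, 3/2), Interval.open(7, 7*sqrt(7)))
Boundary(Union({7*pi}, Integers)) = Union({7*pi}, Integers)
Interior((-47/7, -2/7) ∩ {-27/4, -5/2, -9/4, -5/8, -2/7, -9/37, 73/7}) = ∅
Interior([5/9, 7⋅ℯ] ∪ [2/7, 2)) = (2/7, 7⋅ℯ)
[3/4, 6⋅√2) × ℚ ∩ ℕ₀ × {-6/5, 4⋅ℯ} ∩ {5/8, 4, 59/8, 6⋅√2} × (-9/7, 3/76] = {4} × {-6/5}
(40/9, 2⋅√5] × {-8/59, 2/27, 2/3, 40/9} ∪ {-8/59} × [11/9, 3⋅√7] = ({-8/59} × [11/9, 3⋅√7]) ∪ ((40/9, 2⋅√5] × {-8/59, 2/27, 2/3, 40/9})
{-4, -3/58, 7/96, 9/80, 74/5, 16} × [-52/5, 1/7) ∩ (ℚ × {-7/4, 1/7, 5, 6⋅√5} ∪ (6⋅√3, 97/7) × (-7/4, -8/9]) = {-4, -3/58, 7/96, 9/80, 74/5, 16} × {-7/4}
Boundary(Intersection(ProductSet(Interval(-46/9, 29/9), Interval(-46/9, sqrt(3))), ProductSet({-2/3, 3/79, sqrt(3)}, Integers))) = ProductSet({-2/3, 3/79, sqrt(3)}, Range(-5, 2, 1))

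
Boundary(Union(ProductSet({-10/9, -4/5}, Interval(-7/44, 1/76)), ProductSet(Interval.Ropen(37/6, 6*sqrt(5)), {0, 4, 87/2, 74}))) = Union(ProductSet({-10/9, -4/5}, Interval(-7/44, 1/76)), ProductSet(Interval(37/6, 6*sqrt(5)), {0, 4, 87/2, 74}))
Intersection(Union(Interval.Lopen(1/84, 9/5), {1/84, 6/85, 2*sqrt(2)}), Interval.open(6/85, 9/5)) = Interval.open(6/85, 9/5)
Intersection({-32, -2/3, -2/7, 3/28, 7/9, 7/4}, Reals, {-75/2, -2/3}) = {-2/3}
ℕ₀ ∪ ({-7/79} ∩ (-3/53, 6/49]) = ℕ₀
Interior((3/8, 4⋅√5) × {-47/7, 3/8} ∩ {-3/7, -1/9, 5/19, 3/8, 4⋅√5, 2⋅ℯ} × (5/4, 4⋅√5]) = ∅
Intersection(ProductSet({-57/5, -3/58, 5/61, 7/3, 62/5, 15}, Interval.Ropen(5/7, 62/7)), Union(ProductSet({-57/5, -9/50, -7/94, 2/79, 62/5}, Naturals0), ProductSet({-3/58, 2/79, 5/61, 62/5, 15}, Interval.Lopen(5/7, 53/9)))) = Union(ProductSet({-57/5, 62/5}, Range(1, 9, 1)), ProductSet({-3/58, 5/61, 62/5, 15}, Interval.Lopen(5/7, 53/9)))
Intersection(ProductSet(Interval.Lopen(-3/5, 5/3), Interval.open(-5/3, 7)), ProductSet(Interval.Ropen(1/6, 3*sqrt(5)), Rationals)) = ProductSet(Interval(1/6, 5/3), Intersection(Interval.open(-5/3, 7), Rationals))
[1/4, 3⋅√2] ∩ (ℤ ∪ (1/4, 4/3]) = (1/4, 4/3] ∪ {1, 2, 3, 4}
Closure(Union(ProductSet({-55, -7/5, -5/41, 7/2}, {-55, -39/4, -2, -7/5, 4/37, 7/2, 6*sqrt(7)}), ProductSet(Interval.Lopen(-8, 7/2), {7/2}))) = Union(ProductSet({-55, -7/5, -5/41, 7/2}, {-55, -39/4, -2, -7/5, 4/37, 7/2, 6*sqrt(7)}), ProductSet(Interval(-8, 7/2), {7/2}))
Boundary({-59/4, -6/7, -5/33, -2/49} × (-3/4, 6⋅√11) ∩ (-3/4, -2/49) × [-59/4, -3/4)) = ∅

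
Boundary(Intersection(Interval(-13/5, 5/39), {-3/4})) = {-3/4}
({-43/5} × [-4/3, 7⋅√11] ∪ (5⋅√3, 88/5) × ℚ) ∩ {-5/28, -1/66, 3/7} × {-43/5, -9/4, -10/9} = ∅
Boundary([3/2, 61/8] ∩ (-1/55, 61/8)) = {3/2, 61/8}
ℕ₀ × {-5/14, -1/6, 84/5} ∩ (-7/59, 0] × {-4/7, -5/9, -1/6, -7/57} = {0} × {-1/6}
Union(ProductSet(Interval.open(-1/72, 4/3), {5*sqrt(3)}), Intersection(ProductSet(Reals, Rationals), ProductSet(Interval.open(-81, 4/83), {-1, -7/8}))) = Union(ProductSet(Interval.open(-81, 4/83), {-1, -7/8}), ProductSet(Interval.open(-1/72, 4/3), {5*sqrt(3)}))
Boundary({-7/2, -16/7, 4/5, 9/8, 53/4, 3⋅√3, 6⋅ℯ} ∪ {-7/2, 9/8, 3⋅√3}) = {-7/2, -16/7, 4/5, 9/8, 53/4, 3⋅√3, 6⋅ℯ}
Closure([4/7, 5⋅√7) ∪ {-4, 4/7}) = {-4} ∪ [4/7, 5⋅√7]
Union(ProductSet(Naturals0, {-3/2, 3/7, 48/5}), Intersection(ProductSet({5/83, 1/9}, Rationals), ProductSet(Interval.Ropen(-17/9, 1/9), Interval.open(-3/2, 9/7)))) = Union(ProductSet({5/83}, Intersection(Interval.open(-3/2, 9/7), Rationals)), ProductSet(Naturals0, {-3/2, 3/7, 48/5}))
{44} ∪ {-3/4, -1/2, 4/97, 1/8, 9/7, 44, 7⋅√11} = {-3/4, -1/2, 4/97, 1/8, 9/7, 44, 7⋅√11}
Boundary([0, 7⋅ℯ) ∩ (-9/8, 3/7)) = {0, 3/7}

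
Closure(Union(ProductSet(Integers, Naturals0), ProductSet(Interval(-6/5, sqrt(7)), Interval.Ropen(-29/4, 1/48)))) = Union(ProductSet(Integers, Naturals0), ProductSet(Interval(-6/5, sqrt(7)), Interval(-29/4, 1/48)))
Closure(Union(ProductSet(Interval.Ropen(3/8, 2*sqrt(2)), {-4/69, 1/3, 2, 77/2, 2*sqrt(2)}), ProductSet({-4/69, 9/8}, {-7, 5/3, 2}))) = Union(ProductSet({-4/69, 9/8}, {-7, 5/3, 2}), ProductSet(Interval(3/8, 2*sqrt(2)), {-4/69, 1/3, 2, 77/2, 2*sqrt(2)}))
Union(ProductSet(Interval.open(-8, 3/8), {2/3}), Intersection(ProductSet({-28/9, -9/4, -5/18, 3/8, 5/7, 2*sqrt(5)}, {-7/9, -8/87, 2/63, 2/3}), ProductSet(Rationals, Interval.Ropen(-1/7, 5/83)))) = Union(ProductSet({-28/9, -9/4, -5/18, 3/8, 5/7}, {-8/87, 2/63}), ProductSet(Interval.open(-8, 3/8), {2/3}))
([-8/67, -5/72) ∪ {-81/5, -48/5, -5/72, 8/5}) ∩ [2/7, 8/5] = {8/5}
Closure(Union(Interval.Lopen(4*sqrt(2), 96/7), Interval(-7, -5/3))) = Union(Interval(-7, -5/3), Interval(4*sqrt(2), 96/7))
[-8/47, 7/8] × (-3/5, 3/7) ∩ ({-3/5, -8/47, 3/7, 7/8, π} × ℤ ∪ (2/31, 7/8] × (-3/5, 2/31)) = ({-8/47, 3/7, 7/8} × {0}) ∪ ((2/31, 7/8] × (-3/5, 2/31))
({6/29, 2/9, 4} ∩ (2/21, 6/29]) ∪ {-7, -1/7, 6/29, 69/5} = {-7, -1/7, 6/29, 69/5}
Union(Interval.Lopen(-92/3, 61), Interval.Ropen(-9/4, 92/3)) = Interval.Lopen(-92/3, 61)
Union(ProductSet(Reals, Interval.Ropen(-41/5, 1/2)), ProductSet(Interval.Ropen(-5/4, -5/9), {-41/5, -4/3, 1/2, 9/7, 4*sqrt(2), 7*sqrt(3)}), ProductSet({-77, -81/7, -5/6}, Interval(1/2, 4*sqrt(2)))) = Union(ProductSet({-77, -81/7, -5/6}, Interval(1/2, 4*sqrt(2))), ProductSet(Interval.Ropen(-5/4, -5/9), {-41/5, -4/3, 1/2, 9/7, 4*sqrt(2), 7*sqrt(3)}), ProductSet(Reals, Interval.Ropen(-41/5, 1/2)))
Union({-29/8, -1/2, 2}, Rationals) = Rationals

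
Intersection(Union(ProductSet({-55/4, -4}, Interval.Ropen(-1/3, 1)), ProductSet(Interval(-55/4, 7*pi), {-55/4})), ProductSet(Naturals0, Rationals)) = ProductSet(Range(0, 22, 1), {-55/4})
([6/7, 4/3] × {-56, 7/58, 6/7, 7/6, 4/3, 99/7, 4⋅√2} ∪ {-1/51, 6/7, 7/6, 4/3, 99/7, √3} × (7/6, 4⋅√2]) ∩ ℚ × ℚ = ((ℚ ∩ [6/7, 4/3]) × {-56, 7/58, 6/7, 7/6, 4/3, 99/7}) ∪ ({-1/51, 6/7, 7/6, 4/3, 99/7} × (ℚ ∩ (7/6, 4⋅√2]))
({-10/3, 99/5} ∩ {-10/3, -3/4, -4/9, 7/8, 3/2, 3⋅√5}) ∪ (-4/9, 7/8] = {-10/3} ∪ (-4/9, 7/8]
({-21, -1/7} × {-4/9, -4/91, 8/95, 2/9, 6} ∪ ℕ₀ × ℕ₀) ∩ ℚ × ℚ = (ℕ₀ × ℕ₀) ∪ ({-21, -1/7} × {-4/9, -4/91, 8/95, 2/9, 6})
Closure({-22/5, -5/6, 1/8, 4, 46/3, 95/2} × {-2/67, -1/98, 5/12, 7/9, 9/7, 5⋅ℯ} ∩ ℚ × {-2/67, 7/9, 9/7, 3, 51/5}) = {-22/5, -5/6, 1/8, 4, 46/3, 95/2} × {-2/67, 7/9, 9/7}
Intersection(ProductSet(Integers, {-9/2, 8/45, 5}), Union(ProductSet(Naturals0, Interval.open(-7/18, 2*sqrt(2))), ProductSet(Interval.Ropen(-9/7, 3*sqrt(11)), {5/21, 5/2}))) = ProductSet(Naturals0, {8/45})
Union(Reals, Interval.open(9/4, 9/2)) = Interval(-oo, oo)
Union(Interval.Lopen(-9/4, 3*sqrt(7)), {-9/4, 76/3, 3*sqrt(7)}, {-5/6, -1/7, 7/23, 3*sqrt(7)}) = Union({76/3}, Interval(-9/4, 3*sqrt(7)))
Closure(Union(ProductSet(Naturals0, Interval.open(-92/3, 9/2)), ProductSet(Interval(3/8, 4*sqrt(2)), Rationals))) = Union(ProductSet(Interval(3/8, 4*sqrt(2)), Reals), ProductSet(Naturals0, Interval(-92/3, 9/2)))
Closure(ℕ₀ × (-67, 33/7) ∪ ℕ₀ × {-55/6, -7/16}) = ℕ₀ × [-67, 33/7]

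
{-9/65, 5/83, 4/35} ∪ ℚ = ℚ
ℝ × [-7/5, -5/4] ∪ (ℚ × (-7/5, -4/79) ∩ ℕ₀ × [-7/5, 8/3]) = (ℕ₀ × (-7/5, -4/79)) ∪ (ℝ × [-7/5, -5/4])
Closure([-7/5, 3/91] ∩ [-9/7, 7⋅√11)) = [-9/7, 3/91]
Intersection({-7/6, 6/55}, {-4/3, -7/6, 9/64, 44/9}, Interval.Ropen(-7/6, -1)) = {-7/6}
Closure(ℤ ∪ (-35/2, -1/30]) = ℤ ∪ [-35/2, -1/30]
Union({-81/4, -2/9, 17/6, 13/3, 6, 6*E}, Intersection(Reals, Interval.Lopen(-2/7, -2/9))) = Union({-81/4, 17/6, 13/3, 6, 6*E}, Interval.Lopen(-2/7, -2/9))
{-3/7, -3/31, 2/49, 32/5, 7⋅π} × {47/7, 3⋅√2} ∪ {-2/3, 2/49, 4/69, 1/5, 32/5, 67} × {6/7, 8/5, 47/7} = ({-2/3, 2/49, 4/69, 1/5, 32/5, 67} × {6/7, 8/5, 47/7}) ∪ ({-3/7, -3/31, 2/49, 32/5, 7⋅π} × {47/7, 3⋅√2})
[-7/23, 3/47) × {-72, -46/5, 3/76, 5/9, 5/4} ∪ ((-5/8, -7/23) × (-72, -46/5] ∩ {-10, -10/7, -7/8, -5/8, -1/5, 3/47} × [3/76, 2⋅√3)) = [-7/23, 3/47) × {-72, -46/5, 3/76, 5/9, 5/4}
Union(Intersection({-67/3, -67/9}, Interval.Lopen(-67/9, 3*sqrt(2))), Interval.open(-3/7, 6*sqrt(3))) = Interval.open(-3/7, 6*sqrt(3))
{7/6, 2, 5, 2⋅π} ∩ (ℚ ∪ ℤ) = {7/6, 2, 5}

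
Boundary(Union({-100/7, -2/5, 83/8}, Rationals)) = Reals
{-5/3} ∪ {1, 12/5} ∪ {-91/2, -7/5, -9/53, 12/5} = {-91/2, -5/3, -7/5, -9/53, 1, 12/5}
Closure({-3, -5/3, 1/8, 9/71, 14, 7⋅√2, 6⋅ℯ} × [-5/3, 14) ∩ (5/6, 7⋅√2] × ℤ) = {7⋅√2} × {-1, 0, …, 13}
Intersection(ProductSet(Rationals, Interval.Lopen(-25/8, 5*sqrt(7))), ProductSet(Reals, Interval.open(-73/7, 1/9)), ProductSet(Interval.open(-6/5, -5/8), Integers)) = ProductSet(Intersection(Interval.open(-6/5, -5/8), Rationals), Range(-3, 1, 1))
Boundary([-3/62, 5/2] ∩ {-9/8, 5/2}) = {5/2}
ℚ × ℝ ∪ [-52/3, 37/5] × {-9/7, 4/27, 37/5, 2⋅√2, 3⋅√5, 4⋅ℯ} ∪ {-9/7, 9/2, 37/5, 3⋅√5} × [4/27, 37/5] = (ℚ × ℝ) ∪ ({-9/7, 9/2, 37/5, 3⋅√5} × [4/27, 37/5]) ∪ ([-52/3, 37/5] × {-9/7, 4/27, 37/5, 2⋅√2, 3⋅√5, 4⋅ℯ})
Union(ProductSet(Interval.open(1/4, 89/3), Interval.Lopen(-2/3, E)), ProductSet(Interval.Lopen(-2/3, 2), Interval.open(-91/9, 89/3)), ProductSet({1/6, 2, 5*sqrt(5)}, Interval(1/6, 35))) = Union(ProductSet({1/6, 2, 5*sqrt(5)}, Interval(1/6, 35)), ProductSet(Interval.Lopen(-2/3, 2), Interval.open(-91/9, 89/3)), ProductSet(Interval.open(1/4, 89/3), Interval.Lopen(-2/3, E)))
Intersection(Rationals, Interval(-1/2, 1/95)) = Intersection(Interval(-1/2, 1/95), Rationals)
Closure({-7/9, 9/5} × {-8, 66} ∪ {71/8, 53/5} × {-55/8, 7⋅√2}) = ({-7/9, 9/5} × {-8, 66}) ∪ ({71/8, 53/5} × {-55/8, 7⋅√2})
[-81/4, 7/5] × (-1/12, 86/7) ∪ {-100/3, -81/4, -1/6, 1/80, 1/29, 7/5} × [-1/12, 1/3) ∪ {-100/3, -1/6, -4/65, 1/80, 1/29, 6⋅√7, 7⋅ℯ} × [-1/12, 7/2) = ([-81/4, 7/5] × (-1/12, 86/7)) ∪ ({-100/3, -81/4, -1/6, 1/80, 1/29, 7/5} × [-1/12, 1/3)) ∪ ({-100/3, -1/6, -4/65, 1/80, 1/29, 6⋅√7, 7⋅ℯ} × [-1/12, 7/2))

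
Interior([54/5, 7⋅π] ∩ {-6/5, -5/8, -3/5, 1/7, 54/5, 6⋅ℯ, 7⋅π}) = ∅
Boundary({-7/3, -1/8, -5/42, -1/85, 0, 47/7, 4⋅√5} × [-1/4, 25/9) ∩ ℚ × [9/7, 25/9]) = {-7/3, -1/8, -5/42, -1/85, 0, 47/7} × [9/7, 25/9]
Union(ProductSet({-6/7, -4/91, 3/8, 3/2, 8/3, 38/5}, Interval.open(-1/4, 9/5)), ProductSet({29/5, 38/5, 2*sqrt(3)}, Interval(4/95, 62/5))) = Union(ProductSet({29/5, 38/5, 2*sqrt(3)}, Interval(4/95, 62/5)), ProductSet({-6/7, -4/91, 3/8, 3/2, 8/3, 38/5}, Interval.open(-1/4, 9/5)))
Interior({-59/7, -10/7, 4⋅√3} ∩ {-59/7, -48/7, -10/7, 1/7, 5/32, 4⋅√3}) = ∅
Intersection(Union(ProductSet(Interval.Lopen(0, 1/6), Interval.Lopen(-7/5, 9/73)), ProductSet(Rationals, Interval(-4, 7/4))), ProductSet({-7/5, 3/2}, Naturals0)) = ProductSet({-7/5, 3/2}, Range(0, 2, 1))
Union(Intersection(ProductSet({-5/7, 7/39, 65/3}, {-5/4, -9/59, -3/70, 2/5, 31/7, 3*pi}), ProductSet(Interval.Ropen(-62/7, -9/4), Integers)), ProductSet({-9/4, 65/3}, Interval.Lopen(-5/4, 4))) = ProductSet({-9/4, 65/3}, Interval.Lopen(-5/4, 4))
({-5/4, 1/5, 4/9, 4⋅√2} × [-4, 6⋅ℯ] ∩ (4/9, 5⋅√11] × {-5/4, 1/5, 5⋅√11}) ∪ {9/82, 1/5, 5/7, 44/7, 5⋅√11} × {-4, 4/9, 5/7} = ({4⋅√2} × {-5/4, 1/5}) ∪ ({9/82, 1/5, 5/7, 44/7, 5⋅√11} × {-4, 4/9, 5/7})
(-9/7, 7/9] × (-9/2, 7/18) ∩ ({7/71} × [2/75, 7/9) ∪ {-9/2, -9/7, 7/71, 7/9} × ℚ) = ({7/71} × [2/75, 7/18)) ∪ ({7/71, 7/9} × (ℚ ∩ (-9/2, 7/18)))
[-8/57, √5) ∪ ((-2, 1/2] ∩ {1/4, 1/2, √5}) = [-8/57, √5)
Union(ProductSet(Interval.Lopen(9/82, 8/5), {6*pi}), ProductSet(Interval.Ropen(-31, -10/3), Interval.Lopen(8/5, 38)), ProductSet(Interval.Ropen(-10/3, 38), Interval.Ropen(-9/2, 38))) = Union(ProductSet(Interval.Ropen(-31, -10/3), Interval.Lopen(8/5, 38)), ProductSet(Interval.Ropen(-10/3, 38), Interval.Ropen(-9/2, 38)))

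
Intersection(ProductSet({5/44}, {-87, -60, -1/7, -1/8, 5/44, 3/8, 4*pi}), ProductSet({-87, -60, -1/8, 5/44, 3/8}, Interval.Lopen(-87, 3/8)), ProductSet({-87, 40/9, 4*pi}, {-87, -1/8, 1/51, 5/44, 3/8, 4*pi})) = EmptySet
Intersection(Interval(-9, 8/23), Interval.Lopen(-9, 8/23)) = Interval.Lopen(-9, 8/23)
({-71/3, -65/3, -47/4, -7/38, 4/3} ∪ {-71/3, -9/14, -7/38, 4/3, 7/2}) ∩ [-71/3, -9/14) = {-71/3, -65/3, -47/4}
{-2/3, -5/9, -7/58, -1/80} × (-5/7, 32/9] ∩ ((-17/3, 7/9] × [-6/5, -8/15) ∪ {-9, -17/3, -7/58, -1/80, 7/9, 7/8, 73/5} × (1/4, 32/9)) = ({-7/58, -1/80} × (1/4, 32/9)) ∪ ({-2/3, -5/9, -7/58, -1/80} × (-5/7, -8/15))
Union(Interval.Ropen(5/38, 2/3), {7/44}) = Interval.Ropen(5/38, 2/3)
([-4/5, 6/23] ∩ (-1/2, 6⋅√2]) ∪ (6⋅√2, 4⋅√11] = (-1/2, 6/23] ∪ (6⋅√2, 4⋅√11]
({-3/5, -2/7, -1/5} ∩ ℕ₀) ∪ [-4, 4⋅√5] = [-4, 4⋅√5]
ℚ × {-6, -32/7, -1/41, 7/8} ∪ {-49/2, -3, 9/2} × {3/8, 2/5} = (ℚ × {-6, -32/7, -1/41, 7/8}) ∪ ({-49/2, -3, 9/2} × {3/8, 2/5})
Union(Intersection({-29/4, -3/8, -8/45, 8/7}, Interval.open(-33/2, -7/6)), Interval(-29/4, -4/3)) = Interval(-29/4, -4/3)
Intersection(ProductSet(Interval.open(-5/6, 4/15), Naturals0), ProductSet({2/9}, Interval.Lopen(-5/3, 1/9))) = ProductSet({2/9}, Range(0, 1, 1))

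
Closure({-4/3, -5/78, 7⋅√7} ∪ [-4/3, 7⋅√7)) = [-4/3, 7⋅√7]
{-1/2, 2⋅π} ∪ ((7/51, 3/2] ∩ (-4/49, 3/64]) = {-1/2, 2⋅π}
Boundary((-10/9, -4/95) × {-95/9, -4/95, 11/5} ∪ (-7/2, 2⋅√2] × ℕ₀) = ([-10/9, -4/95] × {-95/9, -4/95, 11/5}) ∪ ([-7/2, 2⋅√2] × ℕ₀)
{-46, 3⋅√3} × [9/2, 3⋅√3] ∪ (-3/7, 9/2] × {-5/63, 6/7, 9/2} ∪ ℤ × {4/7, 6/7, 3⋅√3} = (ℤ × {4/7, 6/7, 3⋅√3}) ∪ ((-3/7, 9/2] × {-5/63, 6/7, 9/2}) ∪ ({-46, 3⋅√3} × [9/2, 3⋅√3])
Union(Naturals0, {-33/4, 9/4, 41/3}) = Union({-33/4, 9/4, 41/3}, Naturals0)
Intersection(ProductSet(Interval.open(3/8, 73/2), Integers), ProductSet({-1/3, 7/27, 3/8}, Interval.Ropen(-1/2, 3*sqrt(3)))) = EmptySet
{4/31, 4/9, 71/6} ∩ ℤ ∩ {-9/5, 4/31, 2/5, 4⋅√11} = ∅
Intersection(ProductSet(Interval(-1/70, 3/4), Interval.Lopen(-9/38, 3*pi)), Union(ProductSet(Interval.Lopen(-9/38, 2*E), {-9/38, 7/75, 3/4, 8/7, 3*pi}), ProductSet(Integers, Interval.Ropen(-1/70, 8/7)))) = Union(ProductSet(Interval(-1/70, 3/4), {7/75, 3/4, 8/7, 3*pi}), ProductSet(Range(0, 1, 1), Interval.Ropen(-1/70, 8/7)))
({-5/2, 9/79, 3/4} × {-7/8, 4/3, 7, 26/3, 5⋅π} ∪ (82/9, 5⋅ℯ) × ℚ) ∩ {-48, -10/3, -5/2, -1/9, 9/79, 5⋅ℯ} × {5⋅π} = {-5/2, 9/79} × {5⋅π}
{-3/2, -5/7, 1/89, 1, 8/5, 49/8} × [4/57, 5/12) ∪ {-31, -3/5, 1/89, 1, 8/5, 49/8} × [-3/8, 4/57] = ({-31, -3/5, 1/89, 1, 8/5, 49/8} × [-3/8, 4/57]) ∪ ({-3/2, -5/7, 1/89, 1, 8/5, 49/8} × [4/57, 5/12))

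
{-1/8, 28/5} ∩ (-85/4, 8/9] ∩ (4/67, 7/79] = ∅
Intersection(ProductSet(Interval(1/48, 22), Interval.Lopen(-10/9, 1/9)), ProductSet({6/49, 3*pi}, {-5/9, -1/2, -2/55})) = ProductSet({6/49, 3*pi}, {-5/9, -1/2, -2/55})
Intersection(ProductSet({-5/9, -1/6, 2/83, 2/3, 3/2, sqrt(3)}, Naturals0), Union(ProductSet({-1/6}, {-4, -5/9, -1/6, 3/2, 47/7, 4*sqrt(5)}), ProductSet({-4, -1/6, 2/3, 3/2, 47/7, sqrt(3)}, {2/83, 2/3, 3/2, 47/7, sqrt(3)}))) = EmptySet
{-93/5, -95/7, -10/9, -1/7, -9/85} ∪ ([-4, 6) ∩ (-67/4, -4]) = {-93/5, -95/7, -4, -10/9, -1/7, -9/85}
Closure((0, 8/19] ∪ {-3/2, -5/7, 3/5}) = {-3/2, -5/7, 3/5} ∪ [0, 8/19]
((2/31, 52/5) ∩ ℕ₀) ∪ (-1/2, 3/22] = (-1/2, 3/22] ∪ {1, 2, …, 10}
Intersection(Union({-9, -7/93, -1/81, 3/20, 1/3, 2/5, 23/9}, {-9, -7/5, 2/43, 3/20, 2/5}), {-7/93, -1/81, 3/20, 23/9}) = {-7/93, -1/81, 3/20, 23/9}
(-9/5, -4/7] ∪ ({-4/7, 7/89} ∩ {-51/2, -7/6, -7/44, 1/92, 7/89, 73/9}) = (-9/5, -4/7] ∪ {7/89}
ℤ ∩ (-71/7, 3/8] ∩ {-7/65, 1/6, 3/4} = ∅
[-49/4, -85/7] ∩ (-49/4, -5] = (-49/4, -85/7]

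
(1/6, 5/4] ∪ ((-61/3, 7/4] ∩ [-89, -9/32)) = (-61/3, -9/32) ∪ (1/6, 5/4]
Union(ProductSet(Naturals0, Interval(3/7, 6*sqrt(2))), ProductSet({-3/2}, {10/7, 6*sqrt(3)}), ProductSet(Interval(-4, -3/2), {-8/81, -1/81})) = Union(ProductSet({-3/2}, {10/7, 6*sqrt(3)}), ProductSet(Interval(-4, -3/2), {-8/81, -1/81}), ProductSet(Naturals0, Interval(3/7, 6*sqrt(2))))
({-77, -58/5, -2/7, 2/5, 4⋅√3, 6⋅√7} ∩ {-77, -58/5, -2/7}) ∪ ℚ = ℚ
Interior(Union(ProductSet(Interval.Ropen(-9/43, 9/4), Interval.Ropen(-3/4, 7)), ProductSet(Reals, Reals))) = ProductSet(Reals, Reals)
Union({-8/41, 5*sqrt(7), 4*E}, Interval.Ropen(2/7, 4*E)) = Union({-8/41, 5*sqrt(7)}, Interval(2/7, 4*E))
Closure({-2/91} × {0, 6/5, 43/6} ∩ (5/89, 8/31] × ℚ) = ∅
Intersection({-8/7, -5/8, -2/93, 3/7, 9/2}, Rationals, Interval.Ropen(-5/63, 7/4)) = {-2/93, 3/7}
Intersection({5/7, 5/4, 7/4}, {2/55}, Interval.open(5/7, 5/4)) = EmptySet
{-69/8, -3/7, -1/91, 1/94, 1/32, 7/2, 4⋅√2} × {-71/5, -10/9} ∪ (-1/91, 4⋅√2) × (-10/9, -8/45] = ((-1/91, 4⋅√2) × (-10/9, -8/45]) ∪ ({-69/8, -3/7, -1/91, 1/94, 1/32, 7/2, 4⋅√2} × {-71/5, -10/9})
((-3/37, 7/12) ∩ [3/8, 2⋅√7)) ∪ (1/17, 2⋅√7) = (1/17, 2⋅√7)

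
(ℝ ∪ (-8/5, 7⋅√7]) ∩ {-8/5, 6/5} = {-8/5, 6/5}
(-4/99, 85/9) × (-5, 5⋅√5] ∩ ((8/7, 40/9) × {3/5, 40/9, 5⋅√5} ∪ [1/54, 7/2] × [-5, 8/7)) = ([1/54, 7/2] × (-5, 8/7)) ∪ ((8/7, 40/9) × {3/5, 40/9, 5⋅√5})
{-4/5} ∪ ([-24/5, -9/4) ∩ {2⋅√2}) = {-4/5}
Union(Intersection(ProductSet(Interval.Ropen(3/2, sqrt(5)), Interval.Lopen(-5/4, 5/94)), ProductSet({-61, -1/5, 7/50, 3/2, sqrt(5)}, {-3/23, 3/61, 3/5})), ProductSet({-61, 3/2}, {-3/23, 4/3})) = Union(ProductSet({3/2}, {-3/23, 3/61}), ProductSet({-61, 3/2}, {-3/23, 4/3}))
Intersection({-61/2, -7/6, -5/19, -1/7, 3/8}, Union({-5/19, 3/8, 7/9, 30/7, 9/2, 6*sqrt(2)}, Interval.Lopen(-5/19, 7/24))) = {-5/19, -1/7, 3/8}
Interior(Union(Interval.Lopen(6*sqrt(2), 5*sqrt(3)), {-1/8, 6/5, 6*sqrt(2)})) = Interval.open(6*sqrt(2), 5*sqrt(3))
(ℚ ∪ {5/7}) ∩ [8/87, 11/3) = ℚ ∩ [8/87, 11/3)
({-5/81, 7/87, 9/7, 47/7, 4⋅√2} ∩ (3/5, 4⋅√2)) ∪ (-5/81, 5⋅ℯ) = (-5/81, 5⋅ℯ)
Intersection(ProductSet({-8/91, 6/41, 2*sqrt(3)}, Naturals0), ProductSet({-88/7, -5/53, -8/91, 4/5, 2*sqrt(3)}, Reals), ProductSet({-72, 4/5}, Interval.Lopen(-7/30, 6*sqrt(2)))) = EmptySet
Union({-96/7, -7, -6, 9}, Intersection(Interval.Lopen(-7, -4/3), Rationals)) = Union({-96/7, -7, 9}, Intersection(Interval.Lopen(-7, -4/3), Rationals))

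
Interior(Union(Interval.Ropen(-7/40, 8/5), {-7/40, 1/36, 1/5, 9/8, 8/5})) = Interval.open(-7/40, 8/5)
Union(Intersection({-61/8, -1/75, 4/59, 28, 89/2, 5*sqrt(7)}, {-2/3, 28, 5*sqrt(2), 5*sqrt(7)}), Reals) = Reals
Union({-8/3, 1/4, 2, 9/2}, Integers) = Union({-8/3, 1/4, 9/2}, Integers)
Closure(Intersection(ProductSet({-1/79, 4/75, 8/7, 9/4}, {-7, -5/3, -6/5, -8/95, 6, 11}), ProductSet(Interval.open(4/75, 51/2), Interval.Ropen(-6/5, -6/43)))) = ProductSet({8/7, 9/4}, {-6/5})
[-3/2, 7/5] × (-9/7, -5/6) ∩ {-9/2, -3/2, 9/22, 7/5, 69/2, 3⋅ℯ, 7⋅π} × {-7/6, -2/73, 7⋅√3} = {-3/2, 9/22, 7/5} × {-7/6}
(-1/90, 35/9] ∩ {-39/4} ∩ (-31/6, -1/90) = ∅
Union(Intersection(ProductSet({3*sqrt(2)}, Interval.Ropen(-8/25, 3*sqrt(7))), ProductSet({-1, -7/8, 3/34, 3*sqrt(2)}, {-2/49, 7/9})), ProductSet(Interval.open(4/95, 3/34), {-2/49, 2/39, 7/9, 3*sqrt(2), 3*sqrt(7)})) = Union(ProductSet({3*sqrt(2)}, {-2/49, 7/9}), ProductSet(Interval.open(4/95, 3/34), {-2/49, 2/39, 7/9, 3*sqrt(2), 3*sqrt(7)}))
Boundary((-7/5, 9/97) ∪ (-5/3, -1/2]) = {-5/3, 9/97}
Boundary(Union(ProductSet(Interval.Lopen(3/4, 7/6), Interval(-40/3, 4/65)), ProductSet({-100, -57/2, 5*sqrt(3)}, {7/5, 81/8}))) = Union(ProductSet({3/4, 7/6}, Interval(-40/3, 4/65)), ProductSet({-100, -57/2, 5*sqrt(3)}, {7/5, 81/8}), ProductSet(Interval(3/4, 7/6), {-40/3, 4/65}))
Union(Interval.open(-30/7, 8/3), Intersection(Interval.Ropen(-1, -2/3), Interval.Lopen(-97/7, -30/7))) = Interval.open(-30/7, 8/3)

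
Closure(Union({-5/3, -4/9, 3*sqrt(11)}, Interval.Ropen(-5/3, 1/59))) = Union({3*sqrt(11)}, Interval(-5/3, 1/59))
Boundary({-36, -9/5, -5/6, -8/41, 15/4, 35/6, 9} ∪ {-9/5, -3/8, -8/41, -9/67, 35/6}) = {-36, -9/5, -5/6, -3/8, -8/41, -9/67, 15/4, 35/6, 9}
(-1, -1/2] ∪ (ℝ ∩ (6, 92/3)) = (-1, -1/2] ∪ (6, 92/3)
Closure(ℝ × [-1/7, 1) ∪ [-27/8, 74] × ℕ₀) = ([-27/8, 74] × ℕ₀) ∪ (ℝ × [-1/7, 1])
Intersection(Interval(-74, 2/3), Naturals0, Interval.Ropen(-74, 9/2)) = Range(0, 1, 1)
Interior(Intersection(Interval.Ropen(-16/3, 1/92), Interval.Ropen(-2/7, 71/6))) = Interval.open(-2/7, 1/92)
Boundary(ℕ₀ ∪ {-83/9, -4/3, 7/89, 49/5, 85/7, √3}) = {-83/9, -4/3, 7/89, 49/5, 85/7, √3} ∪ ℕ₀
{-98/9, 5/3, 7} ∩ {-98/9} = {-98/9}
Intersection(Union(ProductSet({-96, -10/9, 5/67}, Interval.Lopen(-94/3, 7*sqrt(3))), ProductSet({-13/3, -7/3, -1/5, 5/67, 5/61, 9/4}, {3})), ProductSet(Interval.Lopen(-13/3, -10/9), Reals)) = Union(ProductSet({-7/3}, {3}), ProductSet({-10/9}, Interval.Lopen(-94/3, 7*sqrt(3))))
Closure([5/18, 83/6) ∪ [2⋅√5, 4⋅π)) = [5/18, 83/6]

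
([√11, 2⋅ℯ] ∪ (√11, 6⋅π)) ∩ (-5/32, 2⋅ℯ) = [√11, 2⋅ℯ)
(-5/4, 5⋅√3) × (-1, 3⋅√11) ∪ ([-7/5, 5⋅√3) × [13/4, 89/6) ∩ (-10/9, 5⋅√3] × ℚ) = ((-10/9, 5⋅√3) × (ℚ ∩ [13/4, 89/6))) ∪ ((-5/4, 5⋅√3) × (-1, 3⋅√11))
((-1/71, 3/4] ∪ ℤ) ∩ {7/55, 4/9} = {7/55, 4/9}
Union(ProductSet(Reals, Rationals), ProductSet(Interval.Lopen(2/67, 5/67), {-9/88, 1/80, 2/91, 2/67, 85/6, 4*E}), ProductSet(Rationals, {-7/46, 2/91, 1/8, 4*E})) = Union(ProductSet(Interval.Lopen(2/67, 5/67), {-9/88, 1/80, 2/91, 2/67, 85/6, 4*E}), ProductSet(Rationals, {-7/46, 2/91, 1/8, 4*E}), ProductSet(Reals, Rationals))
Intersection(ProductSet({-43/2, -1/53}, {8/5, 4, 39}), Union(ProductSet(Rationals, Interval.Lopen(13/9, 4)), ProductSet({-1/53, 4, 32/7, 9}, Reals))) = Union(ProductSet({-1/53}, {8/5, 4, 39}), ProductSet({-43/2, -1/53}, {8/5, 4}))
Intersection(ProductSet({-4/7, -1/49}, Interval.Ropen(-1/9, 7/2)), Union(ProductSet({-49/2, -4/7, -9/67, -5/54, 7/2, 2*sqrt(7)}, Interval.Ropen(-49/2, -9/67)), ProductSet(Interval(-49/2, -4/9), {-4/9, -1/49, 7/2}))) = ProductSet({-4/7}, {-1/49})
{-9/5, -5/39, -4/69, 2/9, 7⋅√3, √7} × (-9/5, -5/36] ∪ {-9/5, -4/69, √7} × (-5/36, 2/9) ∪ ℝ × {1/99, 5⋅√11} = (ℝ × {1/99, 5⋅√11}) ∪ ({-9/5, -4/69, √7} × (-5/36, 2/9)) ∪ ({-9/5, -5/39, -4/69, 2/9, 7⋅√3, √7} × (-9/5, -5/36])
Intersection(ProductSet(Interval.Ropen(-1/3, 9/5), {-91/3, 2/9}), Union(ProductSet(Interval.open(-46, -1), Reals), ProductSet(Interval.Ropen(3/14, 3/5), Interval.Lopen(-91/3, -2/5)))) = EmptySet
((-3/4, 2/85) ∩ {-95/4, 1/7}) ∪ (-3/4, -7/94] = (-3/4, -7/94]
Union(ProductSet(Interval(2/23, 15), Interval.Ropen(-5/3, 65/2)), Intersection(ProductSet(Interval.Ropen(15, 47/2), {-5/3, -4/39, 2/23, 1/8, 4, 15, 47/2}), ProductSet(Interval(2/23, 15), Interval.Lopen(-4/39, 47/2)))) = ProductSet(Interval(2/23, 15), Interval.Ropen(-5/3, 65/2))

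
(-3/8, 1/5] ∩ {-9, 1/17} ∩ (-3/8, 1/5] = {1/17}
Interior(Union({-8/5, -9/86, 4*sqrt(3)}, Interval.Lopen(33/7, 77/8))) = Interval.open(33/7, 77/8)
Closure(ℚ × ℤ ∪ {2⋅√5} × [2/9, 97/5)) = (ℝ × ℤ) ∪ ({2⋅√5} × [2/9, 97/5])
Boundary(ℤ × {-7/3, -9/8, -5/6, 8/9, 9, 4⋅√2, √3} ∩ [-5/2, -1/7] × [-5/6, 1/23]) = {-2, -1} × {-5/6}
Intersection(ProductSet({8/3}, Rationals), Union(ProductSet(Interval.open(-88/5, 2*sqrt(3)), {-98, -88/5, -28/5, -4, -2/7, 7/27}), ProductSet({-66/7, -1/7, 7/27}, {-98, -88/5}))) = ProductSet({8/3}, {-98, -88/5, -28/5, -4, -2/7, 7/27})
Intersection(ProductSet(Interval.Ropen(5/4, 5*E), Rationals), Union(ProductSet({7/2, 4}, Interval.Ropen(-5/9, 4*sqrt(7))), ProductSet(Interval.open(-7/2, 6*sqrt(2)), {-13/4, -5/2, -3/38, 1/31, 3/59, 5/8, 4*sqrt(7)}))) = Union(ProductSet({7/2, 4}, Intersection(Interval.Ropen(-5/9, 4*sqrt(7)), Rationals)), ProductSet(Interval.Ropen(5/4, 6*sqrt(2)), {-13/4, -5/2, -3/38, 1/31, 3/59, 5/8}))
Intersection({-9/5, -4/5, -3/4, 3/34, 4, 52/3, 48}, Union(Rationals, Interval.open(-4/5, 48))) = {-9/5, -4/5, -3/4, 3/34, 4, 52/3, 48}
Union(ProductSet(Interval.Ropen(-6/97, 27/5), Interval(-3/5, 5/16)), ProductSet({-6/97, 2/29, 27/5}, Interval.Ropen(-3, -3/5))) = Union(ProductSet({-6/97, 2/29, 27/5}, Interval.Ropen(-3, -3/5)), ProductSet(Interval.Ropen(-6/97, 27/5), Interval(-3/5, 5/16)))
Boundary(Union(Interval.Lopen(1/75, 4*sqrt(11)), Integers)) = Union(Complement(Integers, Interval.open(1/75, 4*sqrt(11))), {1/75, 4*sqrt(11)})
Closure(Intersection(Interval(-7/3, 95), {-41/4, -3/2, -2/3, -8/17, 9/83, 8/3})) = {-3/2, -2/3, -8/17, 9/83, 8/3}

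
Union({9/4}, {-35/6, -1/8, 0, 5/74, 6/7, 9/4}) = {-35/6, -1/8, 0, 5/74, 6/7, 9/4}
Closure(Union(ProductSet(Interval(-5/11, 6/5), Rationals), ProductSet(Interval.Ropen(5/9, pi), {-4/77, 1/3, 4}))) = Union(ProductSet(Interval(-5/11, 6/5), Reals), ProductSet(Interval(5/9, pi), {-4/77, 1/3, 4}))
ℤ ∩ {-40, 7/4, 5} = {-40, 5}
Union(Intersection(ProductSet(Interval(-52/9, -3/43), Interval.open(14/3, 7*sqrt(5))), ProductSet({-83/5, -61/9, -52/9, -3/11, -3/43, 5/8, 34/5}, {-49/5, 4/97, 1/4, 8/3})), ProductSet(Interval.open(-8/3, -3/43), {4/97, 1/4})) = ProductSet(Interval.open(-8/3, -3/43), {4/97, 1/4})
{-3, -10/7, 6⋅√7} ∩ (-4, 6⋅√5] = {-3, -10/7}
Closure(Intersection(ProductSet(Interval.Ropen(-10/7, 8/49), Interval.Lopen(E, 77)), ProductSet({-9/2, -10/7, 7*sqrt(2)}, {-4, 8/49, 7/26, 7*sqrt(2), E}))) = ProductSet({-10/7}, {7*sqrt(2)})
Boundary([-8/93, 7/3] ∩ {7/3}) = {7/3}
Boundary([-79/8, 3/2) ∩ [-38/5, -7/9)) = {-38/5, -7/9}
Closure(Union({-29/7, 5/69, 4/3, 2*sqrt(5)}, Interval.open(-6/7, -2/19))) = Union({-29/7, 5/69, 4/3, 2*sqrt(5)}, Interval(-6/7, -2/19))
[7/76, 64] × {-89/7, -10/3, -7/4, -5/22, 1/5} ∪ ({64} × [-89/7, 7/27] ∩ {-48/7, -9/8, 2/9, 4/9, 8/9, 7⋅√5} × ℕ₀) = [7/76, 64] × {-89/7, -10/3, -7/4, -5/22, 1/5}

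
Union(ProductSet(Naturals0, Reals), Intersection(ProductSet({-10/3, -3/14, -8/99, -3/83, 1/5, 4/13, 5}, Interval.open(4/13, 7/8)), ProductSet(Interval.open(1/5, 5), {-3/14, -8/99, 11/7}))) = ProductSet(Naturals0, Reals)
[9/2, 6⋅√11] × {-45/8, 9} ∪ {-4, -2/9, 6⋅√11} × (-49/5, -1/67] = ([9/2, 6⋅√11] × {-45/8, 9}) ∪ ({-4, -2/9, 6⋅√11} × (-49/5, -1/67])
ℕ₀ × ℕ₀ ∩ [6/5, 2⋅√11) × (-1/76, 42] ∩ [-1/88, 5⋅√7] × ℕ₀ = {2, 3, …, 6} × {0, 1, …, 42}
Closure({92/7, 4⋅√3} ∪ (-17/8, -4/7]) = [-17/8, -4/7] ∪ {92/7, 4⋅√3}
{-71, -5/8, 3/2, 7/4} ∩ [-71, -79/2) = {-71}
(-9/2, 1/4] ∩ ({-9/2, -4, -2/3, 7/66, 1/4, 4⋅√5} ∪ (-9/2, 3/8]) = (-9/2, 1/4]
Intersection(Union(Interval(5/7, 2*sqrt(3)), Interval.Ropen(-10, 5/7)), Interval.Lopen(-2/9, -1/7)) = Interval.Lopen(-2/9, -1/7)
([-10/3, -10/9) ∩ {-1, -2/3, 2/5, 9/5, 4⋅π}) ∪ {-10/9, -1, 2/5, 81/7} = {-10/9, -1, 2/5, 81/7}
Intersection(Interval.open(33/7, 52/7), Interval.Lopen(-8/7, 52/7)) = Interval.open(33/7, 52/7)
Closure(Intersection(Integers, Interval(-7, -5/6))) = Range(-7, 0, 1)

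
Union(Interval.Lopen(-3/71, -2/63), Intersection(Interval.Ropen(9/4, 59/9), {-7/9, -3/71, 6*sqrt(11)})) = Interval.Lopen(-3/71, -2/63)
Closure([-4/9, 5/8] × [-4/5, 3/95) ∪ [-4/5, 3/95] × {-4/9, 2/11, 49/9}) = ([-4/5, 3/95] × {-4/9, 2/11, 49/9}) ∪ ([-4/9, 5/8] × [-4/5, 3/95])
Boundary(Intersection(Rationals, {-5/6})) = {-5/6}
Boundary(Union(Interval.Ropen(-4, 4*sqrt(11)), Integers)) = Union(Complement(Integers, Interval.open(-4, 4*sqrt(11))), {4*sqrt(11)})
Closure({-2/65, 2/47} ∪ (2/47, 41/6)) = {-2/65} ∪ [2/47, 41/6]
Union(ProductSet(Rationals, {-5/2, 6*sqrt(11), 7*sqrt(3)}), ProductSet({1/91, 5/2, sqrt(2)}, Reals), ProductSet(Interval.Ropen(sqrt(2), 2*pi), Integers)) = Union(ProductSet({1/91, 5/2, sqrt(2)}, Reals), ProductSet(Interval.Ropen(sqrt(2), 2*pi), Integers), ProductSet(Rationals, {-5/2, 6*sqrt(11), 7*sqrt(3)}))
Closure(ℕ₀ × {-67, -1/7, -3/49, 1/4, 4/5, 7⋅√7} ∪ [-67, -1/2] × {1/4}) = ([-67, -1/2] × {1/4}) ∪ (ℕ₀ × {-67, -1/7, -3/49, 1/4, 4/5, 7⋅√7})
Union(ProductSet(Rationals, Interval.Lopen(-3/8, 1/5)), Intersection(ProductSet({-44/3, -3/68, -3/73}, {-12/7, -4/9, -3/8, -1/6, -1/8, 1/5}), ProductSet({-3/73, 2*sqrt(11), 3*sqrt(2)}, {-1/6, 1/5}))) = ProductSet(Rationals, Interval.Lopen(-3/8, 1/5))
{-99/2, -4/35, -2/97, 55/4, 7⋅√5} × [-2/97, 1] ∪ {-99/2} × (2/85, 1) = {-99/2, -4/35, -2/97, 55/4, 7⋅√5} × [-2/97, 1]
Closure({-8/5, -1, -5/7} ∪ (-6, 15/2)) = [-6, 15/2]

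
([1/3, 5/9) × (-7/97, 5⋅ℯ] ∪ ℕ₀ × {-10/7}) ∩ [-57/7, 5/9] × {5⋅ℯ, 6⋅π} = [1/3, 5/9) × {5⋅ℯ}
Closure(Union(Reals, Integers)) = Reals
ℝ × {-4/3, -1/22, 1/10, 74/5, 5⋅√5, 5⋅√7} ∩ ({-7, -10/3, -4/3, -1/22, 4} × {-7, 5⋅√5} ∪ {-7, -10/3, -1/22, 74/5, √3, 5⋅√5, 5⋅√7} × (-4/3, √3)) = ({-7, -10/3, -4/3, -1/22, 4} × {5⋅√5}) ∪ ({-7, -10/3, -1/22, 74/5, √3, 5⋅√5, 5⋅√7} × {-1/22, 1/10})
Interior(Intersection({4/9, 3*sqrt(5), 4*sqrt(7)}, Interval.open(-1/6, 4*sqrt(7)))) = EmptySet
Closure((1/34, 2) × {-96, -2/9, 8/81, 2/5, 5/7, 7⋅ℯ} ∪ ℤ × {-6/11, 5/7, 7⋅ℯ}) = (ℤ × {-6/11, 5/7, 7⋅ℯ}) ∪ ([1/34, 2] × {-96, -2/9, 8/81, 2/5, 5/7, 7⋅ℯ})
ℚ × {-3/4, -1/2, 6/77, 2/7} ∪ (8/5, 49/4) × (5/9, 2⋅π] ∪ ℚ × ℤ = (ℚ × (ℤ ∪ {-3/4, -1/2, 6/77, 2/7})) ∪ ((8/5, 49/4) × (5/9, 2⋅π])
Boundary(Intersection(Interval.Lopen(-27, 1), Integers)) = Range(-26, 2, 1)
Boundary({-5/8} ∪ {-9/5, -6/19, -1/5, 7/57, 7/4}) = {-9/5, -5/8, -6/19, -1/5, 7/57, 7/4}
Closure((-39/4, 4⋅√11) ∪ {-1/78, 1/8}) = [-39/4, 4⋅√11]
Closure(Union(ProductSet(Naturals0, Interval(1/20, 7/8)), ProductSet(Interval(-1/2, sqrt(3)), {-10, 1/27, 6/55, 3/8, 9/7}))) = Union(ProductSet(Interval(-1/2, sqrt(3)), {-10, 1/27, 6/55, 3/8, 9/7}), ProductSet(Naturals0, Interval(1/20, 7/8)))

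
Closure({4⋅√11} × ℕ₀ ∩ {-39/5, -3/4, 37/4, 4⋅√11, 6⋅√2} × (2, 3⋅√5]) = {4⋅√11} × {3, 4, 5, 6}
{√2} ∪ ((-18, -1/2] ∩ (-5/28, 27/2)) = {√2}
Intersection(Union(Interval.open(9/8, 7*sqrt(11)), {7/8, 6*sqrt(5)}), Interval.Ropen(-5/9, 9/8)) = {7/8}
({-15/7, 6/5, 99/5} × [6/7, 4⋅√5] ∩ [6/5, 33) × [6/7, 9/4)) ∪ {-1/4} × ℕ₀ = ({-1/4} × ℕ₀) ∪ ({6/5, 99/5} × [6/7, 9/4))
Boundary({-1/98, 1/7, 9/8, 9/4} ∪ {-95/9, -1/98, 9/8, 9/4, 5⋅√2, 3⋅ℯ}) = {-95/9, -1/98, 1/7, 9/8, 9/4, 5⋅√2, 3⋅ℯ}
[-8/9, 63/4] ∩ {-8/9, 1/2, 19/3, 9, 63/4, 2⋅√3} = {-8/9, 1/2, 19/3, 9, 63/4, 2⋅√3}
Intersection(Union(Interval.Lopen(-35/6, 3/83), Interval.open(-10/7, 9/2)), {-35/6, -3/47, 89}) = {-3/47}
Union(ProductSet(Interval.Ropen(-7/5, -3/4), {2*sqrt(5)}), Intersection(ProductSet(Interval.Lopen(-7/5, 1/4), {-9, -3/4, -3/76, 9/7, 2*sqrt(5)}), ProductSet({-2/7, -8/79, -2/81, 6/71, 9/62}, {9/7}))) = Union(ProductSet({-2/7, -8/79, -2/81, 6/71, 9/62}, {9/7}), ProductSet(Interval.Ropen(-7/5, -3/4), {2*sqrt(5)}))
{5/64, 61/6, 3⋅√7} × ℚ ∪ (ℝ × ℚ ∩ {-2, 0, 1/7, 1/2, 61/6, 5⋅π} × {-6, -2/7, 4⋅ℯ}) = ({5/64, 61/6, 3⋅√7} × ℚ) ∪ ({-2, 0, 1/7, 1/2, 61/6, 5⋅π} × {-6, -2/7})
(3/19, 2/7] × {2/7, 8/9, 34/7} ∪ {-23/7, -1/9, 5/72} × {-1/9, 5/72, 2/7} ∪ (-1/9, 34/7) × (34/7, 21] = ({-23/7, -1/9, 5/72} × {-1/9, 5/72, 2/7}) ∪ ((3/19, 2/7] × {2/7, 8/9, 34/7}) ∪ ((-1/9, 34/7) × (34/7, 21])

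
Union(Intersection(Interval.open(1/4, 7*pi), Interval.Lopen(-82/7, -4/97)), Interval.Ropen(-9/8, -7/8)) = Interval.Ropen(-9/8, -7/8)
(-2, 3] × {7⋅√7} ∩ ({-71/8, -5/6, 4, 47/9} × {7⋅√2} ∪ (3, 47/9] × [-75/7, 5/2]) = ∅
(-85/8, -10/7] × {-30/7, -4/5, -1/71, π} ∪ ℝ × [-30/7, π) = (ℝ × [-30/7, π)) ∪ ((-85/8, -10/7] × {-30/7, -4/5, -1/71, π})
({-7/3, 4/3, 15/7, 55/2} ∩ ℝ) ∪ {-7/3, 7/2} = {-7/3, 4/3, 15/7, 7/2, 55/2}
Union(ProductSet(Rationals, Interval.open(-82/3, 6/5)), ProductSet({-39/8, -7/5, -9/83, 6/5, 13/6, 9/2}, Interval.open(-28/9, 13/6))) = Union(ProductSet({-39/8, -7/5, -9/83, 6/5, 13/6, 9/2}, Interval.open(-28/9, 13/6)), ProductSet(Rationals, Interval.open(-82/3, 6/5)))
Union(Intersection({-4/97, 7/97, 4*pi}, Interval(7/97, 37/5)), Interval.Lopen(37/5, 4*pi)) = Union({7/97}, Interval.Lopen(37/5, 4*pi))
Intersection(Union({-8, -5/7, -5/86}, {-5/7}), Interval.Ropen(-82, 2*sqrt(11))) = {-8, -5/7, -5/86}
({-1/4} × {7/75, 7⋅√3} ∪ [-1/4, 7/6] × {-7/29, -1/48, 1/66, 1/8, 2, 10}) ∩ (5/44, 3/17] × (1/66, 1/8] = (5/44, 3/17] × {1/8}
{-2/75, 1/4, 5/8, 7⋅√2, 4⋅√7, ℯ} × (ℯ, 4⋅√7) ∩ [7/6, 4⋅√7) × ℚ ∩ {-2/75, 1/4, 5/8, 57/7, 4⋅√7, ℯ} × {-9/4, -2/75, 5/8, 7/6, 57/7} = {ℯ} × {57/7}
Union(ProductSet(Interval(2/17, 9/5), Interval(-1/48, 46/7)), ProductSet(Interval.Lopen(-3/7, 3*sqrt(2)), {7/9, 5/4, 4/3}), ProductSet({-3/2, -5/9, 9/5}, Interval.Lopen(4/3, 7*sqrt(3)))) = Union(ProductSet({-3/2, -5/9, 9/5}, Interval.Lopen(4/3, 7*sqrt(3))), ProductSet(Interval.Lopen(-3/7, 3*sqrt(2)), {7/9, 5/4, 4/3}), ProductSet(Interval(2/17, 9/5), Interval(-1/48, 46/7)))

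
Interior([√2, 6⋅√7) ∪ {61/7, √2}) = (√2, 6⋅√7)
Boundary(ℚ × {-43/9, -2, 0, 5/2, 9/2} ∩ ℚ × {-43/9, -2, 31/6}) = ℝ × {-43/9, -2}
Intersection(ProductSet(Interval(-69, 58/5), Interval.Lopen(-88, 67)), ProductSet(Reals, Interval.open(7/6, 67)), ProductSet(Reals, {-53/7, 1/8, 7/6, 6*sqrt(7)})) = ProductSet(Interval(-69, 58/5), {6*sqrt(7)})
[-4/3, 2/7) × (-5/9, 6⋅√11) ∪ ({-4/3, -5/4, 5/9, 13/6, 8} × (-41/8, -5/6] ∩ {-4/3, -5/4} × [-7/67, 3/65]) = [-4/3, 2/7) × (-5/9, 6⋅√11)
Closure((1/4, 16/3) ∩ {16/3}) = ∅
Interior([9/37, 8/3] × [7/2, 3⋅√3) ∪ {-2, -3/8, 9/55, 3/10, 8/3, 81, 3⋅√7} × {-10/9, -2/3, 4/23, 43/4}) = (9/37, 8/3) × (7/2, 3⋅√3)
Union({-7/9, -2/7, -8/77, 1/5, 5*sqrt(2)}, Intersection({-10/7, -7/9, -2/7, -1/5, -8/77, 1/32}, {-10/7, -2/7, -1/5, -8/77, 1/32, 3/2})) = {-10/7, -7/9, -2/7, -1/5, -8/77, 1/32, 1/5, 5*sqrt(2)}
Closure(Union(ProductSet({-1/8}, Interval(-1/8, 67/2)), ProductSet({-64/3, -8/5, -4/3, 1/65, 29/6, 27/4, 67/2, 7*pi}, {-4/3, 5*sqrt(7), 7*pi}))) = Union(ProductSet({-1/8}, Interval(-1/8, 67/2)), ProductSet({-64/3, -8/5, -4/3, 1/65, 29/6, 27/4, 67/2, 7*pi}, {-4/3, 5*sqrt(7), 7*pi}))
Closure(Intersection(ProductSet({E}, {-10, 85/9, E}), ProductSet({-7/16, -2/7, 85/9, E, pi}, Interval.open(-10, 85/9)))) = ProductSet({E}, {E})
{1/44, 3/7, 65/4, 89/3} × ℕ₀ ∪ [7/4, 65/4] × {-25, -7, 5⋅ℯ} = ({1/44, 3/7, 65/4, 89/3} × ℕ₀) ∪ ([7/4, 65/4] × {-25, -7, 5⋅ℯ})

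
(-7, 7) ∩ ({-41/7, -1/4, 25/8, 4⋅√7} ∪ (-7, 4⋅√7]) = (-7, 7)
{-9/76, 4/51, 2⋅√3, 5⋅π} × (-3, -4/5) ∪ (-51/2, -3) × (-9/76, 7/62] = ((-51/2, -3) × (-9/76, 7/62]) ∪ ({-9/76, 4/51, 2⋅√3, 5⋅π} × (-3, -4/5))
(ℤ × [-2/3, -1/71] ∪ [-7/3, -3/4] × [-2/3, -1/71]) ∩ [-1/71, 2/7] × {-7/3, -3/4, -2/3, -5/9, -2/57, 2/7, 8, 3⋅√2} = {0} × {-2/3, -5/9, -2/57}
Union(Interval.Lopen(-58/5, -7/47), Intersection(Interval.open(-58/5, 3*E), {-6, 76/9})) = Interval.Lopen(-58/5, -7/47)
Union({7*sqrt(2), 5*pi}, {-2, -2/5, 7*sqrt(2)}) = {-2, -2/5, 7*sqrt(2), 5*pi}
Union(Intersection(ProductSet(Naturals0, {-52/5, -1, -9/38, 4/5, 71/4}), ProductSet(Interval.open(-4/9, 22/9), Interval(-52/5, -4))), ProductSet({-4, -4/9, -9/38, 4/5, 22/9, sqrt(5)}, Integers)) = Union(ProductSet({-4, -4/9, -9/38, 4/5, 22/9, sqrt(5)}, Integers), ProductSet(Range(0, 3, 1), {-52/5}))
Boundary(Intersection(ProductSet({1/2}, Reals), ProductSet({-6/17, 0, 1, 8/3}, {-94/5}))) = EmptySet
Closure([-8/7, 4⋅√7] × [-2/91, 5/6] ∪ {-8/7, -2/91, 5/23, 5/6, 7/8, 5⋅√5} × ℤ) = ({-8/7, -2/91, 5/23, 5/6, 7/8, 5⋅√5} × ℤ) ∪ ([-8/7, 4⋅√7] × [-2/91, 5/6])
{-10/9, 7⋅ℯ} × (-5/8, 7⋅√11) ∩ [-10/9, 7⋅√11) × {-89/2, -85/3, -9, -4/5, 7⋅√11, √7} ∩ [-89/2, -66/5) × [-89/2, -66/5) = ∅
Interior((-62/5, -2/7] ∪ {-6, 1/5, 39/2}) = (-62/5, -2/7)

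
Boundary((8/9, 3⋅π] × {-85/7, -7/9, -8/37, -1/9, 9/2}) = [8/9, 3⋅π] × {-85/7, -7/9, -8/37, -1/9, 9/2}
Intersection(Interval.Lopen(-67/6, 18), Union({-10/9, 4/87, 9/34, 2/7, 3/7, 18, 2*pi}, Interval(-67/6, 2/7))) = Union({3/7, 18, 2*pi}, Interval.Lopen(-67/6, 2/7))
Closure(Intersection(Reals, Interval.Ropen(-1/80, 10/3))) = Interval(-1/80, 10/3)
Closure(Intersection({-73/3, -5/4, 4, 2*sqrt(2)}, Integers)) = {4}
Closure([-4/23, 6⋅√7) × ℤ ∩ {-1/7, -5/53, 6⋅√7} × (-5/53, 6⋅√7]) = {-1/7, -5/53} × {0, 1, …, 15}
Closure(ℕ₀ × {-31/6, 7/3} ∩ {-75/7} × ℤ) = ∅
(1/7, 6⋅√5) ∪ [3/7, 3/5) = (1/7, 6⋅√5)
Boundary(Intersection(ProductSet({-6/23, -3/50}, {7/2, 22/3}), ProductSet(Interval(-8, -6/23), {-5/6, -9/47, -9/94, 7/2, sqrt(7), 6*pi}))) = ProductSet({-6/23}, {7/2})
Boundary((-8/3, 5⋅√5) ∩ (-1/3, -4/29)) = {-1/3, -4/29}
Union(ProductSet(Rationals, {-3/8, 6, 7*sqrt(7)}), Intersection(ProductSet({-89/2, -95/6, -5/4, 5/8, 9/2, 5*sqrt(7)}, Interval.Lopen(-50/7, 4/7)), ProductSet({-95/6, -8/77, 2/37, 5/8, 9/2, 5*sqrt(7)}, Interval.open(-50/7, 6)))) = Union(ProductSet({-95/6, 5/8, 9/2, 5*sqrt(7)}, Interval.Lopen(-50/7, 4/7)), ProductSet(Rationals, {-3/8, 6, 7*sqrt(7)}))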